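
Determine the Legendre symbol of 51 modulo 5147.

Both 51 ≡ 3 and 5147 ≡ 3 (mod 4), so reciprocity gives (51 / 5147) = -(5147 / 51). Reduce: 5147 ≡ 47 (mod 51). Now have -(47 / 51).
Both 47 ≡ 3 and 51 ≡ 3 (mod 4), so reciprocity gives (47 / 51) = -(51 / 47). Reduce: 51 ≡ 4 (mod 47). Now have (4 / 47).
Factor out 2: 4 = 2^2. Since 47 ≡ 7 (mod 8), (2 / 47) = +1, and (2 / 47)^2 = +1. Now have (1 / 47).
(1 / 47) = 1. Collecting the sign factors: 1.

1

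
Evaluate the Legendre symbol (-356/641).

Pull out -1: (-356/641) = (-1/641)·(356/641). Since 641 ≡ 1 (mod 4), (-1/641) = +1. Now have (356/641).
Factor out 2: 356 = 2^2·89. Since 641 ≡ 1 (mod 8), (2/641) = +1, and (2/641)^2 = +1. Now have (89/641).
89 ≡ 1 (mod 4), so quadratic reciprocity gives (89/641) = (641/89). Reduce: 641 ≡ 18 (mod 89). Now have (18/89).
Factor out 2: 18 = 2·9. Since 89 ≡ 1 (mod 8), (2/89) = +1. Now have (9/89).
9 ≡ 1 (mod 4), so quadratic reciprocity gives (9/89) = (89/9). Reduce: 89 ≡ 8 (mod 9). Now have (8/9).
Factor out 2: 8 = 2^3. Since 9 ≡ 1 (mod 8), (2/9) = +1, and (2/9)^3 = +1. Now have (1/9).
(1/9) = 1. Collecting the sign factors: 1.

1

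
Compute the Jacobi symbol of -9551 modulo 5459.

(-9551 / 5459)
  = -(9551 / 5459)    [5459 ≡ 3 mod 4 ⇒ (-1 / 5459) = -1]
  = -(4092 / 5459)    [9551 ≡ 4092 mod 5459]
  = -(1023 / 5459)    [5459 ≡ 3 mod 8 ⇒ (2 / 5459)^2 = +1]
  = (5459 / 1023)    [QR: both ≡ 3 mod 4, sign flips]
  = (344 / 1023)    [5459 ≡ 344 mod 1023]
  = (43 / 1023)    [1023 ≡ 7 mod 8 ⇒ (2 / 1023)^3 = +1]
  = -(1023 / 43)    [QR: both ≡ 3 mod 4, sign flips]
  = -(34 / 43)    [1023 ≡ 34 mod 43]
  = (17 / 43)    [43 ≡ 3 mod 8 ⇒ (2 / 43) = -1]
  = (43 / 17)    [QR: 17 ≡ 1 mod 4, sign kept]
  = (9 / 17)    [43 ≡ 9 mod 17]
  = (17 / 9)    [QR: 9 ≡ 1 mod 4, sign kept]
  = (8 / 9)    [17 ≡ 8 mod 9]
  = (1 / 9)    [9 ≡ 1 mod 8 ⇒ (2 / 9)^3 = +1]
  = 1    [(1 / 9) = 1]

1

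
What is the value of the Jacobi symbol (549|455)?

-1

Reduce the numerator: 549 ≡ 94 (mod 455), so (549|455) = (94|455).
Factor out 2: 94 = 2·47. Since 455 ≡ 7 (mod 8), (2|455) = +1. Now have (47|455).
Both 47 ≡ 3 and 455 ≡ 3 (mod 4), so reciprocity gives (47|455) = -(455|47). Reduce: 455 ≡ 32 (mod 47). Now have -(32|47).
Factor out 2: 32 = 2^5. Since 47 ≡ 7 (mod 8), (2|47) = +1, and (2|47)^5 = +1. Now have -(1|47).
(1|47) = 1. Collecting the sign factors: -1.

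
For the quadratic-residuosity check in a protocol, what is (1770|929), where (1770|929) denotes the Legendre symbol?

(1770|929)
  = (841|929)    [1770 ≡ 841 mod 929]
  = (929|841)    [QR: 841 ≡ 1 mod 4, sign kept]
  = (88|841)    [929 ≡ 88 mod 841]
  = (11|841)    [841 ≡ 1 mod 8 ⇒ (2|841)^3 = +1]
  = (841|11)    [QR: 841 ≡ 1 mod 4, sign kept]
  = (5|11)    [841 ≡ 5 mod 11]
  = (11|5)    [QR: 5 ≡ 1 mod 4, sign kept]
  = (1|5)    [11 ≡ 1 mod 5]
  = 1    [(1|5) = 1]

1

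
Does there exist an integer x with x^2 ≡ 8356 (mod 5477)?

no

(8356/5477)
  = (2879/5477)    [8356 ≡ 2879 mod 5477]
  = (5477/2879)    [QR: 5477 ≡ 1 mod 4, sign kept]
  = (2598/2879)    [5477 ≡ 2598 mod 2879]
  = (1299/2879)    [2879 ≡ 7 mod 8 ⇒ (2/2879) = +1]
  = -(2879/1299)    [QR: both ≡ 3 mod 4, sign flips]
  = -(281/1299)    [2879 ≡ 281 mod 1299]
  = -(1299/281)    [QR: 281 ≡ 1 mod 4, sign kept]
  = -(175/281)    [1299 ≡ 175 mod 281]
  = -(281/175)    [QR: 281 ≡ 1 mod 4, sign kept]
  = -(106/175)    [281 ≡ 106 mod 175]
  = -(53/175)    [175 ≡ 7 mod 8 ⇒ (2/175) = +1]
  = -(175/53)    [QR: 53 ≡ 1 mod 4, sign kept]
  = -(16/53)    [175 ≡ 16 mod 53]
  = -(1/53)    [53 ≡ 5 mod 8 ⇒ (2/53)^4 = +1]
  = -1    [(1/53) = 1]
The Legendre symbol is -1, so x^2 ≡ 8356 (mod 5477) has no solution.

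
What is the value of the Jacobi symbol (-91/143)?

Reduce the numerator: -91 ≡ 52 (mod 143), so (-91/143) = (52/143).
Factor out 2: 52 = 2^2·13. Since 143 ≡ 7 (mod 8), (2/143) = +1, and (2/143)^2 = +1. Now have (13/143).
13 ≡ 1 (mod 4), so quadratic reciprocity gives (13/143) = (143/13). Reduce: 143 ≡ 0 (mod 13). Now have (0/13).
The numerator is now 0 with denominator 13 > 1: the symbol is 0.

0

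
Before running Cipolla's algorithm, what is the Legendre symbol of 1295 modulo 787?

Reduce the numerator: 1295 ≡ 508 (mod 787), so (1295/787) = (508/787).
Factor out 2: 508 = 2^2·127. Since 787 ≡ 3 (mod 8), (2/787) = -1, and (2/787)^2 = +1. Now have (127/787).
Both 127 ≡ 3 and 787 ≡ 3 (mod 4), so reciprocity gives (127/787) = -(787/127). Reduce: 787 ≡ 25 (mod 127). Now have -(25/127).
25 ≡ 1 (mod 4), so quadratic reciprocity gives (25/127) = (127/25). Reduce: 127 ≡ 2 (mod 25). Now have -(2/25).
Factor out 2: 2 = 2. Since 25 ≡ 1 (mod 8), (2/25) = +1. Now have -(1/25).
(1/25) = 1. Collecting the sign factors: -1.

-1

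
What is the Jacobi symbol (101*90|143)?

1

By multiplicativity, (101·90|143) = (101|143)·(90|143).
First factor (101|143):
101 ≡ 1 (mod 4), so quadratic reciprocity gives (101|143) = (143|101). Reduce: 143 ≡ 42 (mod 101). Now have (42|101).
Factor out 2: 42 = 2·21. Since 101 ≡ 5 (mod 8), (2|101) = -1. Now have -(21|101).
21 ≡ 1 (mod 4), so quadratic reciprocity gives (21|101) = (101|21). Reduce: 101 ≡ 17 (mod 21). Now have -(17|21).
17 ≡ 1 (mod 4), so quadratic reciprocity gives (17|21) = (21|17). Reduce: 21 ≡ 4 (mod 17). Now have -(4|17).
Factor out 2: 4 = 2^2. Since 17 ≡ 1 (mod 8), (2|17) = +1, and (2|17)^2 = +1. Now have -(1|17).
(1|17) = 1. Collecting the sign factors: -1.
Second factor (90|143):
Factor out 2: 90 = 2·45. Since 143 ≡ 7 (mod 8), (2|143) = +1. Now have (45|143).
45 ≡ 1 (mod 4), so quadratic reciprocity gives (45|143) = (143|45). Reduce: 143 ≡ 8 (mod 45). Now have (8|45).
Factor out 2: 8 = 2^3. Since 45 ≡ 5 (mod 8), (2|45) = -1, and (2|45)^3 = -1. Now have -(1|45).
(1|45) = 1. Collecting the sign factors: -1.
Product: (-1)·(-1) = 1.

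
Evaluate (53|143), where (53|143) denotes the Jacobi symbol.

1

53 ≡ 1 (mod 4), so quadratic reciprocity gives (53|143) = (143|53). Reduce: 143 ≡ 37 (mod 53). Now have (37|53).
37 ≡ 1 (mod 4), so quadratic reciprocity gives (37|53) = (53|37). Reduce: 53 ≡ 16 (mod 37). Now have (16|37).
Factor out 2: 16 = 2^4. Since 37 ≡ 5 (mod 8), (2|37) = -1, and (2|37)^4 = +1. Now have (1|37).
(1|37) = 1. Collecting the sign factors: 1.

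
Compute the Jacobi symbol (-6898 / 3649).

1

Reduce the numerator: -6898 ≡ 400 (mod 3649), so (-6898 / 3649) = (400 / 3649).
Factor out 2: 400 = 2^4·25. Since 3649 ≡ 1 (mod 8), (2 / 3649) = +1, and (2 / 3649)^4 = +1. Now have (25 / 3649).
25 ≡ 1 (mod 4), so quadratic reciprocity gives (25 / 3649) = (3649 / 25). Reduce: 3649 ≡ 24 (mod 25). Now have (24 / 25).
Factor out 2: 24 = 2^3·3. Since 25 ≡ 1 (mod 8), (2 / 25) = +1, and (2 / 25)^3 = +1. Now have (3 / 25).
25 ≡ 1 (mod 4), so quadratic reciprocity gives (3 / 25) = (25 / 3). Reduce: 25 ≡ 1 (mod 3). Now have (1 / 3).
(1 / 3) = 1. Collecting the sign factors: 1.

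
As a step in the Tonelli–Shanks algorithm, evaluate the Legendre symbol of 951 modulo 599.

Reduce the numerator: 951 ≡ 352 (mod 599), so (951/599) = (352/599).
Factor out 2: 352 = 2^5·11. Since 599 ≡ 7 (mod 8), (2/599) = +1, and (2/599)^5 = +1. Now have (11/599).
Both 11 ≡ 3 and 599 ≡ 3 (mod 4), so reciprocity gives (11/599) = -(599/11). Reduce: 599 ≡ 5 (mod 11). Now have -(5/11).
5 ≡ 1 (mod 4), so quadratic reciprocity gives (5/11) = (11/5). Reduce: 11 ≡ 1 (mod 5). Now have -(1/5).
(1/5) = 1. Collecting the sign factors: -1.

-1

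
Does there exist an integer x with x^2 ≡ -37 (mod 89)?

(-37/89)
  = (52/89)    [-37 ≡ 52 mod 89]
  = (13/89)    [89 ≡ 1 mod 8 ⇒ (2/89)^2 = +1]
  = (89/13)    [QR: 13 ≡ 1 mod 4, sign kept]
  = (11/13)    [89 ≡ 11 mod 13]
  = (13/11)    [QR: 13 ≡ 1 mod 4, sign kept]
  = (2/11)    [13 ≡ 2 mod 11]
  = -(1/11)    [11 ≡ 3 mod 8 ⇒ (2/11) = -1]
  = -1    [(1/11) = 1]
The Legendre symbol is -1, so x^2 ≡ -37 (mod 89) has no solution.

no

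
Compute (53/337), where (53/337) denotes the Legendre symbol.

-1

53 ≡ 1 (mod 4), so quadratic reciprocity gives (53/337) = (337/53). Reduce: 337 ≡ 19 (mod 53). Now have (19/53).
53 ≡ 1 (mod 4), so quadratic reciprocity gives (19/53) = (53/19). Reduce: 53 ≡ 15 (mod 19). Now have (15/19).
Both 15 ≡ 3 and 19 ≡ 3 (mod 4), so reciprocity gives (15/19) = -(19/15). Reduce: 19 ≡ 4 (mod 15). Now have -(4/15).
Factor out 2: 4 = 2^2. Since 15 ≡ 7 (mod 8), (2/15) = +1, and (2/15)^2 = +1. Now have -(1/15).
(1/15) = 1. Collecting the sign factors: -1.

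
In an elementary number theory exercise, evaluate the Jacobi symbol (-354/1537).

1

Reduce the numerator: -354 ≡ 1183 (mod 1537), so (-354/1537) = (1183/1537).
1537 ≡ 1 (mod 4), so quadratic reciprocity gives (1183/1537) = (1537/1183). Reduce: 1537 ≡ 354 (mod 1183). Now have (354/1183).
Factor out 2: 354 = 2·177. Since 1183 ≡ 7 (mod 8), (2/1183) = +1. Now have (177/1183).
177 ≡ 1 (mod 4), so quadratic reciprocity gives (177/1183) = (1183/177). Reduce: 1183 ≡ 121 (mod 177). Now have (121/177).
121 ≡ 1 (mod 4), so quadratic reciprocity gives (121/177) = (177/121). Reduce: 177 ≡ 56 (mod 121). Now have (56/121).
Factor out 2: 56 = 2^3·7. Since 121 ≡ 1 (mod 8), (2/121) = +1, and (2/121)^3 = +1. Now have (7/121).
121 ≡ 1 (mod 4), so quadratic reciprocity gives (7/121) = (121/7). Reduce: 121 ≡ 2 (mod 7). Now have (2/7).
Factor out 2: 2 = 2. Since 7 ≡ 7 (mod 8), (2/7) = +1. Now have (1/7).
(1/7) = 1. Collecting the sign factors: 1.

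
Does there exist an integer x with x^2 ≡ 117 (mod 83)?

(117/83)
  = (34/83)    [117 ≡ 34 mod 83]
  = -(17/83)    [83 ≡ 3 mod 8 ⇒ (2/83) = -1]
  = -(83/17)    [QR: 17 ≡ 1 mod 4, sign kept]
  = -(15/17)    [83 ≡ 15 mod 17]
  = -(17/15)    [QR: 17 ≡ 1 mod 4, sign kept]
  = -(2/15)    [17 ≡ 2 mod 15]
  = -(1/15)    [15 ≡ 7 mod 8 ⇒ (2/15) = +1]
  = -1    [(1/15) = 1]
(117/83) = -1, and 83 is prime, so 117 is not a quadratic residue mod 83.

no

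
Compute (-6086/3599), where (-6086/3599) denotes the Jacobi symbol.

Pull out -1: (-6086/3599) = (-1/3599)·(6086/3599). Since 3599 ≡ 3 (mod 4), (-1/3599) = -1. Now have -(6086/3599).
Reduce the numerator: 6086 ≡ 2487 (mod 3599), so (6086/3599) = (2487/3599).
Both 2487 ≡ 3 and 3599 ≡ 3 (mod 4), so reciprocity gives (2487/3599) = -(3599/2487). Reduce: 3599 ≡ 1112 (mod 2487). Now have (1112/2487).
Factor out 2: 1112 = 2^3·139. Since 2487 ≡ 7 (mod 8), (2/2487) = +1, and (2/2487)^3 = +1. Now have (139/2487).
Both 139 ≡ 3 and 2487 ≡ 3 (mod 4), so reciprocity gives (139/2487) = -(2487/139). Reduce: 2487 ≡ 124 (mod 139). Now have -(124/139).
Factor out 2: 124 = 2^2·31. Since 139 ≡ 3 (mod 8), (2/139) = -1, and (2/139)^2 = +1. Now have -(31/139).
Both 31 ≡ 3 and 139 ≡ 3 (mod 4), so reciprocity gives (31/139) = -(139/31). Reduce: 139 ≡ 15 (mod 31). Now have (15/31).
Both 15 ≡ 3 and 31 ≡ 3 (mod 4), so reciprocity gives (15/31) = -(31/15). Reduce: 31 ≡ 1 (mod 15). Now have -(1/15).
(1/15) = 1. Collecting the sign factors: -1.

-1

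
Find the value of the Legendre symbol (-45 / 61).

(-45 / 61)
  = (45 / 61)    [61 ≡ 1 mod 4 ⇒ (-1 / 61) = +1]
  = (61 / 45)    [QR: 45 ≡ 1 mod 4, sign kept]
  = (16 / 45)    [61 ≡ 16 mod 45]
  = (1 / 45)    [45 ≡ 5 mod 8 ⇒ (2 / 45)^4 = +1]
  = 1    [(1 / 45) = 1]

1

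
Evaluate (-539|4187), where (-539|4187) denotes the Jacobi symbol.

Reduce the numerator: -539 ≡ 3648 (mod 4187), so (-539|4187) = (3648|4187).
Factor out 2: 3648 = 2^6·57. Since 4187 ≡ 3 (mod 8), (2|4187) = -1, and (2|4187)^6 = +1. Now have (57|4187).
57 ≡ 1 (mod 4), so quadratic reciprocity gives (57|4187) = (4187|57). Reduce: 4187 ≡ 26 (mod 57). Now have (26|57).
Factor out 2: 26 = 2·13. Since 57 ≡ 1 (mod 8), (2|57) = +1. Now have (13|57).
13 ≡ 1 (mod 4), so quadratic reciprocity gives (13|57) = (57|13). Reduce: 57 ≡ 5 (mod 13). Now have (5|13).
5 ≡ 1 (mod 4), so quadratic reciprocity gives (5|13) = (13|5). Reduce: 13 ≡ 3 (mod 5). Now have (3|5).
5 ≡ 1 (mod 4), so quadratic reciprocity gives (3|5) = (5|3). Reduce: 5 ≡ 2 (mod 3). Now have (2|3).
Factor out 2: 2 = 2. Since 3 ≡ 3 (mod 8), (2|3) = -1. Now have -(1|3).
(1|3) = 1. Collecting the sign factors: -1.

-1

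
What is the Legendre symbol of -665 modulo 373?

Pull out -1: (-665|373) = (-1|373)·(665|373). Since 373 ≡ 1 (mod 4), (-1|373) = +1. Now have (665|373).
Reduce the numerator: 665 ≡ 292 (mod 373), so (665|373) = (292|373).
Factor out 2: 292 = 2^2·73. Since 373 ≡ 5 (mod 8), (2|373) = -1, and (2|373)^2 = +1. Now have (73|373).
73 ≡ 1 (mod 4), so quadratic reciprocity gives (73|373) = (373|73). Reduce: 373 ≡ 8 (mod 73). Now have (8|73).
Factor out 2: 8 = 2^3. Since 73 ≡ 1 (mod 8), (2|73) = +1, and (2|73)^3 = +1. Now have (1|73).
(1|73) = 1. Collecting the sign factors: 1.

1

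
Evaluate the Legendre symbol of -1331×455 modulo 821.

By multiplicativity, (-1331·455 / 821) = (-1331 / 821)·(455 / 821).
First factor (-1331 / 821):
Reduce the numerator: -1331 ≡ 311 (mod 821), so (-1331 / 821) = (311 / 821).
821 ≡ 1 (mod 4), so quadratic reciprocity gives (311 / 821) = (821 / 311). Reduce: 821 ≡ 199 (mod 311). Now have (199 / 311).
Both 199 ≡ 3 and 311 ≡ 3 (mod 4), so reciprocity gives (199 / 311) = -(311 / 199). Reduce: 311 ≡ 112 (mod 199). Now have -(112 / 199).
Factor out 2: 112 = 2^4·7. Since 199 ≡ 7 (mod 8), (2 / 199) = +1, and (2 / 199)^4 = +1. Now have -(7 / 199).
Both 7 ≡ 3 and 199 ≡ 3 (mod 4), so reciprocity gives (7 / 199) = -(199 / 7). Reduce: 199 ≡ 3 (mod 7). Now have (3 / 7).
Both 3 ≡ 3 and 7 ≡ 3 (mod 4), so reciprocity gives (3 / 7) = -(7 / 3). Reduce: 7 ≡ 1 (mod 3). Now have -(1 / 3).
(1 / 3) = 1. Collecting the sign factors: -1.
Second factor (455 / 821):
821 ≡ 1 (mod 4), so quadratic reciprocity gives (455 / 821) = (821 / 455). Reduce: 821 ≡ 366 (mod 455). Now have (366 / 455).
Factor out 2: 366 = 2·183. Since 455 ≡ 7 (mod 8), (2 / 455) = +1. Now have (183 / 455).
Both 183 ≡ 3 and 455 ≡ 3 (mod 4), so reciprocity gives (183 / 455) = -(455 / 183). Reduce: 455 ≡ 89 (mod 183). Now have -(89 / 183).
89 ≡ 1 (mod 4), so quadratic reciprocity gives (89 / 183) = (183 / 89). Reduce: 183 ≡ 5 (mod 89). Now have -(5 / 89).
5 ≡ 1 (mod 4), so quadratic reciprocity gives (5 / 89) = (89 / 5). Reduce: 89 ≡ 4 (mod 5). Now have -(4 / 5).
Factor out 2: 4 = 2^2. Since 5 ≡ 5 (mod 8), (2 / 5) = -1, and (2 / 5)^2 = +1. Now have -(1 / 5).
(1 / 5) = 1. Collecting the sign factors: -1.
Product: (-1)·(-1) = 1.

1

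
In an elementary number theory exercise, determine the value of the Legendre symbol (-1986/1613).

(-1986/1613)
  = (1240/1613)    [-1986 ≡ 1240 mod 1613]
  = -(155/1613)    [1613 ≡ 5 mod 8 ⇒ (2/1613)^3 = -1]
  = -(1613/155)    [QR: 1613 ≡ 1 mod 4, sign kept]
  = -(63/155)    [1613 ≡ 63 mod 155]
  = (155/63)    [QR: both ≡ 3 mod 4, sign flips]
  = (29/63)    [155 ≡ 29 mod 63]
  = (63/29)    [QR: 29 ≡ 1 mod 4, sign kept]
  = (5/29)    [63 ≡ 5 mod 29]
  = (29/5)    [QR: 5 ≡ 1 mod 4, sign kept]
  = (4/5)    [29 ≡ 4 mod 5]
  = (1/5)    [5 ≡ 5 mod 8 ⇒ (2/5)^2 = +1]
  = 1    [(1/5) = 1]

1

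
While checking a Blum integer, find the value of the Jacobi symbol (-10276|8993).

1

Reduce the numerator: -10276 ≡ 7710 (mod 8993), so (-10276|8993) = (7710|8993).
Factor out 2: 7710 = 2·3855. Since 8993 ≡ 1 (mod 8), (2|8993) = +1. Now have (3855|8993).
8993 ≡ 1 (mod 4), so quadratic reciprocity gives (3855|8993) = (8993|3855). Reduce: 8993 ≡ 1283 (mod 3855). Now have (1283|3855).
Both 1283 ≡ 3 and 3855 ≡ 3 (mod 4), so reciprocity gives (1283|3855) = -(3855|1283). Reduce: 3855 ≡ 6 (mod 1283). Now have -(6|1283).
Factor out 2: 6 = 2·3. Since 1283 ≡ 3 (mod 8), (2|1283) = -1. Now have (3|1283).
Both 3 ≡ 3 and 1283 ≡ 3 (mod 4), so reciprocity gives (3|1283) = -(1283|3). Reduce: 1283 ≡ 2 (mod 3). Now have -(2|3).
Factor out 2: 2 = 2. Since 3 ≡ 3 (mod 8), (2|3) = -1. Now have (1|3).
(1|3) = 1. Collecting the sign factors: 1.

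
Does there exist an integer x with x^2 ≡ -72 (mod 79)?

(-72|79)
  = -(72|79)    [79 ≡ 3 mod 4 ⇒ (-1|79) = -1]
  = -(9|79)    [79 ≡ 7 mod 8 ⇒ (2|79)^3 = +1]
  = -(79|9)    [QR: 9 ≡ 1 mod 4, sign kept]
  = -(7|9)    [79 ≡ 7 mod 9]
  = -(9|7)    [QR: 9 ≡ 1 mod 4, sign kept]
  = -(2|7)    [9 ≡ 2 mod 7]
  = -(1|7)    [7 ≡ 7 mod 8 ⇒ (2|7) = +1]
  = -1    [(1|7) = 1]
(-72|79) = -1, and 79 is prime, so -72 is not a quadratic residue mod 79.

no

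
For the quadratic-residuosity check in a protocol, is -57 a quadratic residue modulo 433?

(-57|433)
  = (376|433)    [-57 ≡ 376 mod 433]
  = (47|433)    [433 ≡ 1 mod 8 ⇒ (2|433)^3 = +1]
  = (433|47)    [QR: 433 ≡ 1 mod 4, sign kept]
  = (10|47)    [433 ≡ 10 mod 47]
  = (5|47)    [47 ≡ 7 mod 8 ⇒ (2|47) = +1]
  = (47|5)    [QR: 5 ≡ 1 mod 4, sign kept]
  = (2|5)    [47 ≡ 2 mod 5]
  = -(1|5)    [5 ≡ 5 mod 8 ⇒ (2|5) = -1]
  = -1    [(1|5) = 1]
(-57|433) = -1, and 433 is prime, so -57 is not a quadratic residue mod 433.

no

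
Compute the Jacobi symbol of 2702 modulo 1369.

Reduce the numerator: 2702 ≡ 1333 (mod 1369), so (2702/1369) = (1333/1369).
1333 ≡ 1 (mod 4), so quadratic reciprocity gives (1333/1369) = (1369/1333). Reduce: 1369 ≡ 36 (mod 1333). Now have (36/1333).
Factor out 2: 36 = 2^2·9. Since 1333 ≡ 5 (mod 8), (2/1333) = -1, and (2/1333)^2 = +1. Now have (9/1333).
9 ≡ 1 (mod 4), so quadratic reciprocity gives (9/1333) = (1333/9). Reduce: 1333 ≡ 1 (mod 9). Now have (1/9).
(1/9) = 1. Collecting the sign factors: 1.

1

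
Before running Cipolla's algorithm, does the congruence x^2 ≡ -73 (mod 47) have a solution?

yes

(-73/47)
  = (21/47)    [-73 ≡ 21 mod 47]
  = (47/21)    [QR: 21 ≡ 1 mod 4, sign kept]
  = (5/21)    [47 ≡ 5 mod 21]
  = (21/5)    [QR: 5 ≡ 1 mod 4, sign kept]
  = (1/5)    [21 ≡ 1 mod 5]
  = 1    [(1/5) = 1]
The Legendre symbol is 1, so x^2 ≡ -73 (mod 47) has solution.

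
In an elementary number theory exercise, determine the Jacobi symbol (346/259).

1

Reduce the numerator: 346 ≡ 87 (mod 259), so (346/259) = (87/259).
Both 87 ≡ 3 and 259 ≡ 3 (mod 4), so reciprocity gives (87/259) = -(259/87). Reduce: 259 ≡ 85 (mod 87). Now have -(85/87).
85 ≡ 1 (mod 4), so quadratic reciprocity gives (85/87) = (87/85). Reduce: 87 ≡ 2 (mod 85). Now have -(2/85).
Factor out 2: 2 = 2. Since 85 ≡ 5 (mod 8), (2/85) = -1. Now have (1/85).
(1/85) = 1. Collecting the sign factors: 1.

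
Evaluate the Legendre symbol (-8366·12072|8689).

1

By multiplicativity, (-8366·12072|8689) = (-8366|8689)·(12072|8689).
First factor (-8366|8689):
Reduce the numerator: -8366 ≡ 323 (mod 8689), so (-8366|8689) = (323|8689).
8689 ≡ 1 (mod 4), so quadratic reciprocity gives (323|8689) = (8689|323). Reduce: 8689 ≡ 291 (mod 323). Now have (291|323).
Both 291 ≡ 3 and 323 ≡ 3 (mod 4), so reciprocity gives (291|323) = -(323|291). Reduce: 323 ≡ 32 (mod 291). Now have -(32|291).
Factor out 2: 32 = 2^5. Since 291 ≡ 3 (mod 8), (2|291) = -1, and (2|291)^5 = -1. Now have (1|291).
(1|291) = 1. Collecting the sign factors: 1.
Second factor (12072|8689):
Reduce the numerator: 12072 ≡ 3383 (mod 8689), so (12072|8689) = (3383|8689).
8689 ≡ 1 (mod 4), so quadratic reciprocity gives (3383|8689) = (8689|3383). Reduce: 8689 ≡ 1923 (mod 3383). Now have (1923|3383).
Both 1923 ≡ 3 and 3383 ≡ 3 (mod 4), so reciprocity gives (1923|3383) = -(3383|1923). Reduce: 3383 ≡ 1460 (mod 1923). Now have -(1460|1923).
Factor out 2: 1460 = 2^2·365. Since 1923 ≡ 3 (mod 8), (2|1923) = -1, and (2|1923)^2 = +1. Now have -(365|1923).
365 ≡ 1 (mod 4), so quadratic reciprocity gives (365|1923) = (1923|365). Reduce: 1923 ≡ 98 (mod 365). Now have -(98|365).
Factor out 2: 98 = 2·49. Since 365 ≡ 5 (mod 8), (2|365) = -1. Now have (49|365).
49 ≡ 1 (mod 4), so quadratic reciprocity gives (49|365) = (365|49). Reduce: 365 ≡ 22 (mod 49). Now have (22|49).
Factor out 2: 22 = 2·11. Since 49 ≡ 1 (mod 8), (2|49) = +1. Now have (11|49).
49 ≡ 1 (mod 4), so quadratic reciprocity gives (11|49) = (49|11). Reduce: 49 ≡ 5 (mod 11). Now have (5|11).
5 ≡ 1 (mod 4), so quadratic reciprocity gives (5|11) = (11|5). Reduce: 11 ≡ 1 (mod 5). Now have (1|5).
(1|5) = 1. Collecting the sign factors: 1.
Product: (1)·(1) = 1.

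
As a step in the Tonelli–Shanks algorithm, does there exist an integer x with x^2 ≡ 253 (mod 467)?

no

(253|467)
  = (467|253)    [QR: 253 ≡ 1 mod 4, sign kept]
  = (214|253)    [467 ≡ 214 mod 253]
  = -(107|253)    [253 ≡ 5 mod 8 ⇒ (2|253) = -1]
  = -(253|107)    [QR: 253 ≡ 1 mod 4, sign kept]
  = -(39|107)    [253 ≡ 39 mod 107]
  = (107|39)    [QR: both ≡ 3 mod 4, sign flips]
  = (29|39)    [107 ≡ 29 mod 39]
  = (39|29)    [QR: 29 ≡ 1 mod 4, sign kept]
  = (10|29)    [39 ≡ 10 mod 29]
  = -(5|29)    [29 ≡ 5 mod 8 ⇒ (2|29) = -1]
  = -(29|5)    [QR: 5 ≡ 1 mod 4, sign kept]
  = -(4|5)    [29 ≡ 4 mod 5]
  = -(1|5)    [5 ≡ 5 mod 8 ⇒ (2|5)^2 = +1]
  = -1    [(1|5) = 1]
The Legendre symbol is -1, so x^2 ≡ 253 (mod 467) has no solution.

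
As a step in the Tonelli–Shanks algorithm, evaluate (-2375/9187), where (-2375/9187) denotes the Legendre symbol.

1

(-2375/9187)
  = -(2375/9187)    [9187 ≡ 3 mod 4 ⇒ (-1/9187) = -1]
  = (9187/2375)    [QR: both ≡ 3 mod 4, sign flips]
  = (2062/2375)    [9187 ≡ 2062 mod 2375]
  = (1031/2375)    [2375 ≡ 7 mod 8 ⇒ (2/2375) = +1]
  = -(2375/1031)    [QR: both ≡ 3 mod 4, sign flips]
  = -(313/1031)    [2375 ≡ 313 mod 1031]
  = -(1031/313)    [QR: 313 ≡ 1 mod 4, sign kept]
  = -(92/313)    [1031 ≡ 92 mod 313]
  = -(23/313)    [313 ≡ 1 mod 8 ⇒ (2/313)^2 = +1]
  = -(313/23)    [QR: 313 ≡ 1 mod 4, sign kept]
  = -(14/23)    [313 ≡ 14 mod 23]
  = -(7/23)    [23 ≡ 7 mod 8 ⇒ (2/23) = +1]
  = (23/7)    [QR: both ≡ 3 mod 4, sign flips]
  = (2/7)    [23 ≡ 2 mod 7]
  = (1/7)    [7 ≡ 7 mod 8 ⇒ (2/7) = +1]
  = 1    [(1/7) = 1]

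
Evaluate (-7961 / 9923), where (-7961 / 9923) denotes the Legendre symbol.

-1

(-7961 / 9923)
  = -(7961 / 9923)    [9923 ≡ 3 mod 4 ⇒ (-1 / 9923) = -1]
  = -(9923 / 7961)    [QR: 7961 ≡ 1 mod 4, sign kept]
  = -(1962 / 7961)    [9923 ≡ 1962 mod 7961]
  = -(981 / 7961)    [7961 ≡ 1 mod 8 ⇒ (2 / 7961) = +1]
  = -(7961 / 981)    [QR: 981 ≡ 1 mod 4, sign kept]
  = -(113 / 981)    [7961 ≡ 113 mod 981]
  = -(981 / 113)    [QR: 113 ≡ 1 mod 4, sign kept]
  = -(77 / 113)    [981 ≡ 77 mod 113]
  = -(113 / 77)    [QR: 77 ≡ 1 mod 4, sign kept]
  = -(36 / 77)    [113 ≡ 36 mod 77]
  = -(9 / 77)    [77 ≡ 5 mod 8 ⇒ (2 / 77)^2 = +1]
  = -(77 / 9)    [QR: 9 ≡ 1 mod 4, sign kept]
  = -(5 / 9)    [77 ≡ 5 mod 9]
  = -(9 / 5)    [QR: 5 ≡ 1 mod 4, sign kept]
  = -(4 / 5)    [9 ≡ 4 mod 5]
  = -(1 / 5)    [5 ≡ 5 mod 8 ⇒ (2 / 5)^2 = +1]
  = -1    [(1 / 5) = 1]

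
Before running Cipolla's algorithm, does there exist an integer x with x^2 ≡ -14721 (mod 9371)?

no

(-14721/9371)
  = -(14721/9371)    [9371 ≡ 3 mod 4 ⇒ (-1/9371) = -1]
  = -(5350/9371)    [14721 ≡ 5350 mod 9371]
  = (2675/9371)    [9371 ≡ 3 mod 8 ⇒ (2/9371) = -1]
  = -(9371/2675)    [QR: both ≡ 3 mod 4, sign flips]
  = -(1346/2675)    [9371 ≡ 1346 mod 2675]
  = (673/2675)    [2675 ≡ 3 mod 8 ⇒ (2/2675) = -1]
  = (2675/673)    [QR: 673 ≡ 1 mod 4, sign kept]
  = (656/673)    [2675 ≡ 656 mod 673]
  = (41/673)    [673 ≡ 1 mod 8 ⇒ (2/673)^4 = +1]
  = (673/41)    [QR: 41 ≡ 1 mod 4, sign kept]
  = (17/41)    [673 ≡ 17 mod 41]
  = (41/17)    [QR: 17 ≡ 1 mod 4, sign kept]
  = (7/17)    [41 ≡ 7 mod 17]
  = (17/7)    [QR: 17 ≡ 1 mod 4, sign kept]
  = (3/7)    [17 ≡ 3 mod 7]
  = -(7/3)    [QR: both ≡ 3 mod 4, sign flips]
  = -(1/3)    [7 ≡ 1 mod 3]
  = -1    [(1/3) = 1]
The Legendre symbol is -1, so x^2 ≡ -14721 (mod 9371) has no solution.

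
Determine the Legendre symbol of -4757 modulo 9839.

-1

Pull out -1: (-4757/9839) = (-1/9839)·(4757/9839). Since 9839 ≡ 3 (mod 4), (-1/9839) = -1. Now have -(4757/9839).
4757 ≡ 1 (mod 4), so quadratic reciprocity gives (4757/9839) = (9839/4757). Reduce: 9839 ≡ 325 (mod 4757). Now have -(325/4757).
325 ≡ 1 (mod 4), so quadratic reciprocity gives (325/4757) = (4757/325). Reduce: 4757 ≡ 207 (mod 325). Now have -(207/325).
325 ≡ 1 (mod 4), so quadratic reciprocity gives (207/325) = (325/207). Reduce: 325 ≡ 118 (mod 207). Now have -(118/207).
Factor out 2: 118 = 2·59. Since 207 ≡ 7 (mod 8), (2/207) = +1. Now have -(59/207).
Both 59 ≡ 3 and 207 ≡ 3 (mod 4), so reciprocity gives (59/207) = -(207/59). Reduce: 207 ≡ 30 (mod 59). Now have (30/59).
Factor out 2: 30 = 2·15. Since 59 ≡ 3 (mod 8), (2/59) = -1. Now have -(15/59).
Both 15 ≡ 3 and 59 ≡ 3 (mod 4), so reciprocity gives (15/59) = -(59/15). Reduce: 59 ≡ 14 (mod 15). Now have (14/15).
Factor out 2: 14 = 2·7. Since 15 ≡ 7 (mod 8), (2/15) = +1. Now have (7/15).
Both 7 ≡ 3 and 15 ≡ 3 (mod 4), so reciprocity gives (7/15) = -(15/7). Reduce: 15 ≡ 1 (mod 7). Now have -(1/7).
(1/7) = 1. Collecting the sign factors: -1.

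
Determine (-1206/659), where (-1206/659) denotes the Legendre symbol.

Pull out -1: (-1206/659) = (-1/659)·(1206/659). Since 659 ≡ 3 (mod 4), (-1/659) = -1. Now have -(1206/659).
Reduce the numerator: 1206 ≡ 547 (mod 659), so (1206/659) = (547/659).
Both 547 ≡ 3 and 659 ≡ 3 (mod 4), so reciprocity gives (547/659) = -(659/547). Reduce: 659 ≡ 112 (mod 547). Now have (112/547).
Factor out 2: 112 = 2^4·7. Since 547 ≡ 3 (mod 8), (2/547) = -1, and (2/547)^4 = +1. Now have (7/547).
Both 7 ≡ 3 and 547 ≡ 3 (mod 4), so reciprocity gives (7/547) = -(547/7). Reduce: 547 ≡ 1 (mod 7). Now have -(1/7).
(1/7) = 1. Collecting the sign factors: -1.

-1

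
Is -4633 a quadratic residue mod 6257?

no

(-4633/6257)
  = (4633/6257)    [6257 ≡ 1 mod 4 ⇒ (-1/6257) = +1]
  = (6257/4633)    [QR: 4633 ≡ 1 mod 4, sign kept]
  = (1624/4633)    [6257 ≡ 1624 mod 4633]
  = (203/4633)    [4633 ≡ 1 mod 8 ⇒ (2/4633)^3 = +1]
  = (4633/203)    [QR: 4633 ≡ 1 mod 4, sign kept]
  = (167/203)    [4633 ≡ 167 mod 203]
  = -(203/167)    [QR: both ≡ 3 mod 4, sign flips]
  = -(36/167)    [203 ≡ 36 mod 167]
  = -(9/167)    [167 ≡ 7 mod 8 ⇒ (2/167)^2 = +1]
  = -(167/9)    [QR: 9 ≡ 1 mod 4, sign kept]
  = -(5/9)    [167 ≡ 5 mod 9]
  = -(9/5)    [QR: 5 ≡ 1 mod 4, sign kept]
  = -(4/5)    [9 ≡ 4 mod 5]
  = -(1/5)    [5 ≡ 5 mod 8 ⇒ (2/5)^2 = +1]
  = -1    [(1/5) = 1]
The Legendre symbol is -1, so x^2 ≡ -4633 (mod 6257) has no solution.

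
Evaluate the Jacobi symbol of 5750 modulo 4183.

-1

Reduce the numerator: 5750 ≡ 1567 (mod 4183), so (5750/4183) = (1567/4183).
Both 1567 ≡ 3 and 4183 ≡ 3 (mod 4), so reciprocity gives (1567/4183) = -(4183/1567). Reduce: 4183 ≡ 1049 (mod 1567). Now have -(1049/1567).
1049 ≡ 1 (mod 4), so quadratic reciprocity gives (1049/1567) = (1567/1049). Reduce: 1567 ≡ 518 (mod 1049). Now have -(518/1049).
Factor out 2: 518 = 2·259. Since 1049 ≡ 1 (mod 8), (2/1049) = +1. Now have -(259/1049).
1049 ≡ 1 (mod 4), so quadratic reciprocity gives (259/1049) = (1049/259). Reduce: 1049 ≡ 13 (mod 259). Now have -(13/259).
13 ≡ 1 (mod 4), so quadratic reciprocity gives (13/259) = (259/13). Reduce: 259 ≡ 12 (mod 13). Now have -(12/13).
Factor out 2: 12 = 2^2·3. Since 13 ≡ 5 (mod 8), (2/13) = -1, and (2/13)^2 = +1. Now have -(3/13).
13 ≡ 1 (mod 4), so quadratic reciprocity gives (3/13) = (13/3). Reduce: 13 ≡ 1 (mod 3). Now have -(1/3).
(1/3) = 1. Collecting the sign factors: -1.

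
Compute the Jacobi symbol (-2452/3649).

1

(-2452/3649)
  = (1197/3649)    [-2452 ≡ 1197 mod 3649]
  = (3649/1197)    [QR: 1197 ≡ 1 mod 4, sign kept]
  = (58/1197)    [3649 ≡ 58 mod 1197]
  = -(29/1197)    [1197 ≡ 5 mod 8 ⇒ (2/1197) = -1]
  = -(1197/29)    [QR: 29 ≡ 1 mod 4, sign kept]
  = -(8/29)    [1197 ≡ 8 mod 29]
  = (1/29)    [29 ≡ 5 mod 8 ⇒ (2/29)^3 = -1]
  = 1    [(1/29) = 1]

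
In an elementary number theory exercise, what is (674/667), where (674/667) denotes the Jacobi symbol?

-1

Reduce the numerator: 674 ≡ 7 (mod 667), so (674/667) = (7/667).
Both 7 ≡ 3 and 667 ≡ 3 (mod 4), so reciprocity gives (7/667) = -(667/7). Reduce: 667 ≡ 2 (mod 7). Now have -(2/7).
Factor out 2: 2 = 2. Since 7 ≡ 7 (mod 8), (2/7) = +1. Now have -(1/7).
(1/7) = 1. Collecting the sign factors: -1.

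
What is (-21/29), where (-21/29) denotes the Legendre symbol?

-1

Reduce the numerator: -21 ≡ 8 (mod 29), so (-21/29) = (8/29).
Factor out 2: 8 = 2^3. Since 29 ≡ 5 (mod 8), (2/29) = -1, and (2/29)^3 = -1. Now have -(1/29).
(1/29) = 1. Collecting the sign factors: -1.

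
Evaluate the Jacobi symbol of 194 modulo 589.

1

Factor out 2: 194 = 2·97. Since 589 ≡ 5 (mod 8), (2|589) = -1. Now have -(97|589).
97 ≡ 1 (mod 4), so quadratic reciprocity gives (97|589) = (589|97). Reduce: 589 ≡ 7 (mod 97). Now have -(7|97).
97 ≡ 1 (mod 4), so quadratic reciprocity gives (7|97) = (97|7). Reduce: 97 ≡ 6 (mod 7). Now have -(6|7).
Factor out 2: 6 = 2·3. Since 7 ≡ 7 (mod 8), (2|7) = +1. Now have -(3|7).
Both 3 ≡ 3 and 7 ≡ 3 (mod 4), so reciprocity gives (3|7) = -(7|3). Reduce: 7 ≡ 1 (mod 3). Now have (1|3).
(1|3) = 1. Collecting the sign factors: 1.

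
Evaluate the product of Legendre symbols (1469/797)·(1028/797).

By multiplicativity, (1469·1028/797) = (1469/797)·(1028/797).
First factor (1469/797):
(1469/797)
  = (672/797)    [1469 ≡ 672 mod 797]
  = -(21/797)    [797 ≡ 5 mod 8 ⇒ (2/797)^5 = -1]
  = -(797/21)    [QR: 21 ≡ 1 mod 4, sign kept]
  = -(20/21)    [797 ≡ 20 mod 21]
  = -(5/21)    [21 ≡ 5 mod 8 ⇒ (2/21)^2 = +1]
  = -(21/5)    [QR: 5 ≡ 1 mod 4, sign kept]
  = -(1/5)    [21 ≡ 1 mod 5]
  = -1    [(1/5) = 1]
Second factor (1028/797):
(1028/797)
  = (231/797)    [1028 ≡ 231 mod 797]
  = (797/231)    [QR: 797 ≡ 1 mod 4, sign kept]
  = (104/231)    [797 ≡ 104 mod 231]
  = (13/231)    [231 ≡ 7 mod 8 ⇒ (2/231)^3 = +1]
  = (231/13)    [QR: 13 ≡ 1 mod 4, sign kept]
  = (10/13)    [231 ≡ 10 mod 13]
  = -(5/13)    [13 ≡ 5 mod 8 ⇒ (2/13) = -1]
  = -(13/5)    [QR: 5 ≡ 1 mod 4, sign kept]
  = -(3/5)    [13 ≡ 3 mod 5]
  = -(5/3)    [QR: 5 ≡ 1 mod 4, sign kept]
  = -(2/3)    [5 ≡ 2 mod 3]
  = (1/3)    [3 ≡ 3 mod 8 ⇒ (2/3) = -1]
  = 1    [(1/3) = 1]
Product: (-1)·(1) = -1.

-1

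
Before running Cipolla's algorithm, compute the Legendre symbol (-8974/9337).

1

(-8974/9337)
  = (363/9337)    [-8974 ≡ 363 mod 9337]
  = (9337/363)    [QR: 9337 ≡ 1 mod 4, sign kept]
  = (262/363)    [9337 ≡ 262 mod 363]
  = -(131/363)    [363 ≡ 3 mod 8 ⇒ (2/363) = -1]
  = (363/131)    [QR: both ≡ 3 mod 4, sign flips]
  = (101/131)    [363 ≡ 101 mod 131]
  = (131/101)    [QR: 101 ≡ 1 mod 4, sign kept]
  = (30/101)    [131 ≡ 30 mod 101]
  = -(15/101)    [101 ≡ 5 mod 8 ⇒ (2/101) = -1]
  = -(101/15)    [QR: 101 ≡ 1 mod 4, sign kept]
  = -(11/15)    [101 ≡ 11 mod 15]
  = (15/11)    [QR: both ≡ 3 mod 4, sign flips]
  = (4/11)    [15 ≡ 4 mod 11]
  = (1/11)    [11 ≡ 3 mod 8 ⇒ (2/11)^2 = +1]
  = 1    [(1/11) = 1]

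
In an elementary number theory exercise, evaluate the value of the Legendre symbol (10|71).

1

Factor out 2: 10 = 2·5. Since 71 ≡ 7 (mod 8), (2|71) = +1. Now have (5|71).
5 ≡ 1 (mod 4), so quadratic reciprocity gives (5|71) = (71|5). Reduce: 71 ≡ 1 (mod 5). Now have (1|5).
(1|5) = 1. Collecting the sign factors: 1.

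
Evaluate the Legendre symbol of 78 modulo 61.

Reduce the numerator: 78 ≡ 17 (mod 61), so (78/61) = (17/61).
17 ≡ 1 (mod 4), so quadratic reciprocity gives (17/61) = (61/17). Reduce: 61 ≡ 10 (mod 17). Now have (10/17).
Factor out 2: 10 = 2·5. Since 17 ≡ 1 (mod 8), (2/17) = +1. Now have (5/17).
5 ≡ 1 (mod 4), so quadratic reciprocity gives (5/17) = (17/5). Reduce: 17 ≡ 2 (mod 5). Now have (2/5).
Factor out 2: 2 = 2. Since 5 ≡ 5 (mod 8), (2/5) = -1. Now have -(1/5).
(1/5) = 1. Collecting the sign factors: -1.

-1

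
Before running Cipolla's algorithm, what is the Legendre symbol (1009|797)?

Reduce the numerator: 1009 ≡ 212 (mod 797), so (1009|797) = (212|797).
Factor out 2: 212 = 2^2·53. Since 797 ≡ 5 (mod 8), (2|797) = -1, and (2|797)^2 = +1. Now have (53|797).
53 ≡ 1 (mod 4), so quadratic reciprocity gives (53|797) = (797|53). Reduce: 797 ≡ 2 (mod 53). Now have (2|53).
Factor out 2: 2 = 2. Since 53 ≡ 5 (mod 8), (2|53) = -1. Now have -(1|53).
(1|53) = 1. Collecting the sign factors: -1.

-1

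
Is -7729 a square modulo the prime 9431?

(-7729/9431)
  = (1702/9431)    [-7729 ≡ 1702 mod 9431]
  = (851/9431)    [9431 ≡ 7 mod 8 ⇒ (2/9431) = +1]
  = -(9431/851)    [QR: both ≡ 3 mod 4, sign flips]
  = -(70/851)    [9431 ≡ 70 mod 851]
  = (35/851)    [851 ≡ 3 mod 8 ⇒ (2/851) = -1]
  = -(851/35)    [QR: both ≡ 3 mod 4, sign flips]
  = -(11/35)    [851 ≡ 11 mod 35]
  = (35/11)    [QR: both ≡ 3 mod 4, sign flips]
  = (2/11)    [35 ≡ 2 mod 11]
  = -(1/11)    [11 ≡ 3 mod 8 ⇒ (2/11) = -1]
  = -1    [(1/11) = 1]
The Legendre symbol is -1, so x^2 ≡ -7729 (mod 9431) has no solution.

no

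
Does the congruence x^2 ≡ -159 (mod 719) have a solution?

yes

(-159/719)
  = -(159/719)    [719 ≡ 3 mod 4 ⇒ (-1/719) = -1]
  = (719/159)    [QR: both ≡ 3 mod 4, sign flips]
  = (83/159)    [719 ≡ 83 mod 159]
  = -(159/83)    [QR: both ≡ 3 mod 4, sign flips]
  = -(76/83)    [159 ≡ 76 mod 83]
  = -(19/83)    [83 ≡ 3 mod 8 ⇒ (2/83)^2 = +1]
  = (83/19)    [QR: both ≡ 3 mod 4, sign flips]
  = (7/19)    [83 ≡ 7 mod 19]
  = -(19/7)    [QR: both ≡ 3 mod 4, sign flips]
  = -(5/7)    [19 ≡ 5 mod 7]
  = -(7/5)    [QR: 5 ≡ 1 mod 4, sign kept]
  = -(2/5)    [7 ≡ 2 mod 5]
  = (1/5)    [5 ≡ 5 mod 8 ⇒ (2/5) = -1]
  = 1    [(1/5) = 1]
(-159/719) = 1, and 719 is prime, so -159 is a quadratic residue mod 719.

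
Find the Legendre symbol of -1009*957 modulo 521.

By multiplicativity, (-1009·957 / 521) = (-1009 / 521)·(957 / 521).
First factor (-1009 / 521):
Reduce the numerator: -1009 ≡ 33 (mod 521), so (-1009 / 521) = (33 / 521).
33 ≡ 1 (mod 4), so quadratic reciprocity gives (33 / 521) = (521 / 33). Reduce: 521 ≡ 26 (mod 33). Now have (26 / 33).
Factor out 2: 26 = 2·13. Since 33 ≡ 1 (mod 8), (2 / 33) = +1. Now have (13 / 33).
13 ≡ 1 (mod 4), so quadratic reciprocity gives (13 / 33) = (33 / 13). Reduce: 33 ≡ 7 (mod 13). Now have (7 / 13).
13 ≡ 1 (mod 4), so quadratic reciprocity gives (7 / 13) = (13 / 7). Reduce: 13 ≡ 6 (mod 7). Now have (6 / 7).
Factor out 2: 6 = 2·3. Since 7 ≡ 7 (mod 8), (2 / 7) = +1. Now have (3 / 7).
Both 3 ≡ 3 and 7 ≡ 3 (mod 4), so reciprocity gives (3 / 7) = -(7 / 3). Reduce: 7 ≡ 1 (mod 3). Now have -(1 / 3).
(1 / 3) = 1. Collecting the sign factors: -1.
Second factor (957 / 521):
Reduce the numerator: 957 ≡ 436 (mod 521), so (957 / 521) = (436 / 521).
Factor out 2: 436 = 2^2·109. Since 521 ≡ 1 (mod 8), (2 / 521) = +1, and (2 / 521)^2 = +1. Now have (109 / 521).
109 ≡ 1 (mod 4), so quadratic reciprocity gives (109 / 521) = (521 / 109). Reduce: 521 ≡ 85 (mod 109). Now have (85 / 109).
85 ≡ 1 (mod 4), so quadratic reciprocity gives (85 / 109) = (109 / 85). Reduce: 109 ≡ 24 (mod 85). Now have (24 / 85).
Factor out 2: 24 = 2^3·3. Since 85 ≡ 5 (mod 8), (2 / 85) = -1, and (2 / 85)^3 = -1. Now have -(3 / 85).
85 ≡ 1 (mod 4), so quadratic reciprocity gives (3 / 85) = (85 / 3). Reduce: 85 ≡ 1 (mod 3). Now have -(1 / 3).
(1 / 3) = 1. Collecting the sign factors: -1.
Product: (-1)·(-1) = 1.

1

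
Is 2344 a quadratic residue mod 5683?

yes

Factor out 2: 2344 = 2^3·293. Since 5683 ≡ 3 (mod 8), (2/5683) = -1, and (2/5683)^3 = -1. Now have -(293/5683).
293 ≡ 1 (mod 4), so quadratic reciprocity gives (293/5683) = (5683/293). Reduce: 5683 ≡ 116 (mod 293). Now have -(116/293).
Factor out 2: 116 = 2^2·29. Since 293 ≡ 5 (mod 8), (2/293) = -1, and (2/293)^2 = +1. Now have -(29/293).
29 ≡ 1 (mod 4), so quadratic reciprocity gives (29/293) = (293/29). Reduce: 293 ≡ 3 (mod 29). Now have -(3/29).
29 ≡ 1 (mod 4), so quadratic reciprocity gives (3/29) = (29/3). Reduce: 29 ≡ 2 (mod 3). Now have -(2/3).
Factor out 2: 2 = 2. Since 3 ≡ 3 (mod 8), (2/3) = -1. Now have (1/3).
(1/3) = 1. Collecting the sign factors: 1.
(2344/5683) = 1, and 5683 is prime, so 2344 is a quadratic residue mod 5683.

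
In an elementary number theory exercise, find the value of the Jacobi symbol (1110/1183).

Factor out 2: 1110 = 2·555. Since 1183 ≡ 7 (mod 8), (2/1183) = +1. Now have (555/1183).
Both 555 ≡ 3 and 1183 ≡ 3 (mod 4), so reciprocity gives (555/1183) = -(1183/555). Reduce: 1183 ≡ 73 (mod 555). Now have -(73/555).
73 ≡ 1 (mod 4), so quadratic reciprocity gives (73/555) = (555/73). Reduce: 555 ≡ 44 (mod 73). Now have -(44/73).
Factor out 2: 44 = 2^2·11. Since 73 ≡ 1 (mod 8), (2/73) = +1, and (2/73)^2 = +1. Now have -(11/73).
73 ≡ 1 (mod 4), so quadratic reciprocity gives (11/73) = (73/11). Reduce: 73 ≡ 7 (mod 11). Now have -(7/11).
Both 7 ≡ 3 and 11 ≡ 3 (mod 4), so reciprocity gives (7/11) = -(11/7). Reduce: 11 ≡ 4 (mod 7). Now have (4/7).
Factor out 2: 4 = 2^2. Since 7 ≡ 7 (mod 8), (2/7) = +1, and (2/7)^2 = +1. Now have (1/7).
(1/7) = 1. Collecting the sign factors: 1.

1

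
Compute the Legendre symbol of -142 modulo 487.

Reduce the numerator: -142 ≡ 345 (mod 487), so (-142 / 487) = (345 / 487).
345 ≡ 1 (mod 4), so quadratic reciprocity gives (345 / 487) = (487 / 345). Reduce: 487 ≡ 142 (mod 345). Now have (142 / 345).
Factor out 2: 142 = 2·71. Since 345 ≡ 1 (mod 8), (2 / 345) = +1. Now have (71 / 345).
345 ≡ 1 (mod 4), so quadratic reciprocity gives (71 / 345) = (345 / 71). Reduce: 345 ≡ 61 (mod 71). Now have (61 / 71).
61 ≡ 1 (mod 4), so quadratic reciprocity gives (61 / 71) = (71 / 61). Reduce: 71 ≡ 10 (mod 61). Now have (10 / 61).
Factor out 2: 10 = 2·5. Since 61 ≡ 5 (mod 8), (2 / 61) = -1. Now have -(5 / 61).
5 ≡ 1 (mod 4), so quadratic reciprocity gives (5 / 61) = (61 / 5). Reduce: 61 ≡ 1 (mod 5). Now have -(1 / 5).
(1 / 5) = 1. Collecting the sign factors: -1.

-1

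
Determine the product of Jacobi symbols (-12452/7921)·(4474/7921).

1

By multiplicativity, (-12452·4474/7921) = (-12452/7921)·(4474/7921).
First factor (-12452/7921):
Reduce the numerator: -12452 ≡ 3390 (mod 7921), so (-12452/7921) = (3390/7921).
Factor out 2: 3390 = 2·1695. Since 7921 ≡ 1 (mod 8), (2/7921) = +1. Now have (1695/7921).
7921 ≡ 1 (mod 4), so quadratic reciprocity gives (1695/7921) = (7921/1695). Reduce: 7921 ≡ 1141 (mod 1695). Now have (1141/1695).
1141 ≡ 1 (mod 4), so quadratic reciprocity gives (1141/1695) = (1695/1141). Reduce: 1695 ≡ 554 (mod 1141). Now have (554/1141).
Factor out 2: 554 = 2·277. Since 1141 ≡ 5 (mod 8), (2/1141) = -1. Now have -(277/1141).
277 ≡ 1 (mod 4), so quadratic reciprocity gives (277/1141) = (1141/277). Reduce: 1141 ≡ 33 (mod 277). Now have -(33/277).
33 ≡ 1 (mod 4), so quadratic reciprocity gives (33/277) = (277/33). Reduce: 277 ≡ 13 (mod 33). Now have -(13/33).
13 ≡ 1 (mod 4), so quadratic reciprocity gives (13/33) = (33/13). Reduce: 33 ≡ 7 (mod 13). Now have -(7/13).
13 ≡ 1 (mod 4), so quadratic reciprocity gives (7/13) = (13/7). Reduce: 13 ≡ 6 (mod 7). Now have -(6/7).
Factor out 2: 6 = 2·3. Since 7 ≡ 7 (mod 8), (2/7) = +1. Now have -(3/7).
Both 3 ≡ 3 and 7 ≡ 3 (mod 4), so reciprocity gives (3/7) = -(7/3). Reduce: 7 ≡ 1 (mod 3). Now have (1/3).
(1/3) = 1. Collecting the sign factors: 1.
Second factor (4474/7921):
Factor out 2: 4474 = 2·2237. Since 7921 ≡ 1 (mod 8), (2/7921) = +1. Now have (2237/7921).
2237 ≡ 1 (mod 4), so quadratic reciprocity gives (2237/7921) = (7921/2237). Reduce: 7921 ≡ 1210 (mod 2237). Now have (1210/2237).
Factor out 2: 1210 = 2·605. Since 2237 ≡ 5 (mod 8), (2/2237) = -1. Now have -(605/2237).
605 ≡ 1 (mod 4), so quadratic reciprocity gives (605/2237) = (2237/605). Reduce: 2237 ≡ 422 (mod 605). Now have -(422/605).
Factor out 2: 422 = 2·211. Since 605 ≡ 5 (mod 8), (2/605) = -1. Now have (211/605).
605 ≡ 1 (mod 4), so quadratic reciprocity gives (211/605) = (605/211). Reduce: 605 ≡ 183 (mod 211). Now have (183/211).
Both 183 ≡ 3 and 211 ≡ 3 (mod 4), so reciprocity gives (183/211) = -(211/183). Reduce: 211 ≡ 28 (mod 183). Now have -(28/183).
Factor out 2: 28 = 2^2·7. Since 183 ≡ 7 (mod 8), (2/183) = +1, and (2/183)^2 = +1. Now have -(7/183).
Both 7 ≡ 3 and 183 ≡ 3 (mod 4), so reciprocity gives (7/183) = -(183/7). Reduce: 183 ≡ 1 (mod 7). Now have (1/7).
(1/7) = 1. Collecting the sign factors: 1.
Product: (1)·(1) = 1.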